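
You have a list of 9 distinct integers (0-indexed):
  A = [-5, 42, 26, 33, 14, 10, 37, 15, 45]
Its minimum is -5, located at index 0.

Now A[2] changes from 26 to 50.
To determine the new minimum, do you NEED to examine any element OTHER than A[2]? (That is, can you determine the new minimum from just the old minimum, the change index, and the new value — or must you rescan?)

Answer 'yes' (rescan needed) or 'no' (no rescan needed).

Answer: no

Derivation:
Old min = -5 at index 0
Change at index 2: 26 -> 50
Index 2 was NOT the min. New min = min(-5, 50). No rescan of other elements needed.
Needs rescan: no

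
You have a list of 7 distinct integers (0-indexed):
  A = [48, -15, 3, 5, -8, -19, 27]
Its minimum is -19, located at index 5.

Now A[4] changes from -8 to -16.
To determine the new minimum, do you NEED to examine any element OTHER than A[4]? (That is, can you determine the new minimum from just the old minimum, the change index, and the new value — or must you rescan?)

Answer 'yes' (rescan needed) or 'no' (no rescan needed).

Answer: no

Derivation:
Old min = -19 at index 5
Change at index 4: -8 -> -16
Index 4 was NOT the min. New min = min(-19, -16). No rescan of other elements needed.
Needs rescan: no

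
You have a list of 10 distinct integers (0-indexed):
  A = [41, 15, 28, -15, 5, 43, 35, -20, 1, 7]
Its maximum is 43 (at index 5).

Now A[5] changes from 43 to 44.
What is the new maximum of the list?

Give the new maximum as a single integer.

Old max = 43 (at index 5)
Change: A[5] 43 -> 44
Changed element WAS the max -> may need rescan.
  Max of remaining elements: 41
  New max = max(44, 41) = 44

Answer: 44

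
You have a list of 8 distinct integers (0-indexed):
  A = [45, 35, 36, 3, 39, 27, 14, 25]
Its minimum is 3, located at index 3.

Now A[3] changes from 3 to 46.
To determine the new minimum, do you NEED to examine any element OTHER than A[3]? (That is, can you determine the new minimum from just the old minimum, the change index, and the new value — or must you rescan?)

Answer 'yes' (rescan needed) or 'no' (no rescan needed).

Old min = 3 at index 3
Change at index 3: 3 -> 46
Index 3 WAS the min and new value 46 > old min 3. Must rescan other elements to find the new min.
Needs rescan: yes

Answer: yes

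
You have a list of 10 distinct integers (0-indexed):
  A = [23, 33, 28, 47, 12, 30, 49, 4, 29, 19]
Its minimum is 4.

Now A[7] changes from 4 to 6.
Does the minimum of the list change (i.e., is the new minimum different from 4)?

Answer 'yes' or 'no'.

Answer: yes

Derivation:
Old min = 4
Change: A[7] 4 -> 6
Changed element was the min; new min must be rechecked.
New min = 6; changed? yes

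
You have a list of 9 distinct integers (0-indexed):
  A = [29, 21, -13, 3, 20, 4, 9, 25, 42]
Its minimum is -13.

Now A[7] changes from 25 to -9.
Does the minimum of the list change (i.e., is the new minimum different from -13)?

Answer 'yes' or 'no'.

Answer: no

Derivation:
Old min = -13
Change: A[7] 25 -> -9
Changed element was NOT the min; min changes only if -9 < -13.
New min = -13; changed? no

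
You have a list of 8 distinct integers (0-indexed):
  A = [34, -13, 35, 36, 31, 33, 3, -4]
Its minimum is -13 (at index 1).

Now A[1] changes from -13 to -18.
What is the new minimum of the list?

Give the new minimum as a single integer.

Answer: -18

Derivation:
Old min = -13 (at index 1)
Change: A[1] -13 -> -18
Changed element WAS the min. Need to check: is -18 still <= all others?
  Min of remaining elements: -4
  New min = min(-18, -4) = -18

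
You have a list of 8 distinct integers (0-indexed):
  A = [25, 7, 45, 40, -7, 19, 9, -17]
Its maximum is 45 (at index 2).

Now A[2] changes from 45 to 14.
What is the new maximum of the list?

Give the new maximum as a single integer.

Answer: 40

Derivation:
Old max = 45 (at index 2)
Change: A[2] 45 -> 14
Changed element WAS the max -> may need rescan.
  Max of remaining elements: 40
  New max = max(14, 40) = 40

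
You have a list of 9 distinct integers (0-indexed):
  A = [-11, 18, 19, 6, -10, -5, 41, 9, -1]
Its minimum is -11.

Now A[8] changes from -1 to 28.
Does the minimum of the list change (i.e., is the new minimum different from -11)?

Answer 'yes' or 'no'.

Answer: no

Derivation:
Old min = -11
Change: A[8] -1 -> 28
Changed element was NOT the min; min changes only if 28 < -11.
New min = -11; changed? no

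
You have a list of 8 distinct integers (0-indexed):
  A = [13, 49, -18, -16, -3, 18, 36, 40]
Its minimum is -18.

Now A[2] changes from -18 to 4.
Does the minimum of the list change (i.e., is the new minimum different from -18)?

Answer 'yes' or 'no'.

Answer: yes

Derivation:
Old min = -18
Change: A[2] -18 -> 4
Changed element was the min; new min must be rechecked.
New min = -16; changed? yes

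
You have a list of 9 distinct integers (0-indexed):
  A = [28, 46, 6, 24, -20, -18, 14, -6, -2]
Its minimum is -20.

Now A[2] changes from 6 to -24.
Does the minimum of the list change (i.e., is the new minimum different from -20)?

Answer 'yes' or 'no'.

Answer: yes

Derivation:
Old min = -20
Change: A[2] 6 -> -24
Changed element was NOT the min; min changes only if -24 < -20.
New min = -24; changed? yes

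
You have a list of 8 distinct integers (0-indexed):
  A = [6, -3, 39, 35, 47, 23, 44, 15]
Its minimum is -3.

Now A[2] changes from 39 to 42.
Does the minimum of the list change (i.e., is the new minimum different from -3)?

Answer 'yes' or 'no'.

Old min = -3
Change: A[2] 39 -> 42
Changed element was NOT the min; min changes only if 42 < -3.
New min = -3; changed? no

Answer: no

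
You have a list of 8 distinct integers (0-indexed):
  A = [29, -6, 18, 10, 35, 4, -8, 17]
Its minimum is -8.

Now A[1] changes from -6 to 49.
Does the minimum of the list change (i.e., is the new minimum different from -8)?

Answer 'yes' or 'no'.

Answer: no

Derivation:
Old min = -8
Change: A[1] -6 -> 49
Changed element was NOT the min; min changes only if 49 < -8.
New min = -8; changed? no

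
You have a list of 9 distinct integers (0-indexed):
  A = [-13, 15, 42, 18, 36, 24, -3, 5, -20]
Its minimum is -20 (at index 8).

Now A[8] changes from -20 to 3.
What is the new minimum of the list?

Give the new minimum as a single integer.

Answer: -13

Derivation:
Old min = -20 (at index 8)
Change: A[8] -20 -> 3
Changed element WAS the min. Need to check: is 3 still <= all others?
  Min of remaining elements: -13
  New min = min(3, -13) = -13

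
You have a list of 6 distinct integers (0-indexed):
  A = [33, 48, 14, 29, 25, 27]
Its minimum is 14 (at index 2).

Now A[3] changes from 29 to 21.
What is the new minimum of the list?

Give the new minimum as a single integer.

Old min = 14 (at index 2)
Change: A[3] 29 -> 21
Changed element was NOT the old min.
  New min = min(old_min, new_val) = min(14, 21) = 14

Answer: 14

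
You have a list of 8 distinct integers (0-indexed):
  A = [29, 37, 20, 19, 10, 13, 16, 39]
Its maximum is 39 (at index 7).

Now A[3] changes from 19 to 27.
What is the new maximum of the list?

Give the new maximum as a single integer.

Answer: 39

Derivation:
Old max = 39 (at index 7)
Change: A[3] 19 -> 27
Changed element was NOT the old max.
  New max = max(old_max, new_val) = max(39, 27) = 39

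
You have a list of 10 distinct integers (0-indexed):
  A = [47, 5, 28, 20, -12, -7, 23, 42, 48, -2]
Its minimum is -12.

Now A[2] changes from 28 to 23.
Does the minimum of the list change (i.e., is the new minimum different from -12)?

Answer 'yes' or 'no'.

Answer: no

Derivation:
Old min = -12
Change: A[2] 28 -> 23
Changed element was NOT the min; min changes only if 23 < -12.
New min = -12; changed? no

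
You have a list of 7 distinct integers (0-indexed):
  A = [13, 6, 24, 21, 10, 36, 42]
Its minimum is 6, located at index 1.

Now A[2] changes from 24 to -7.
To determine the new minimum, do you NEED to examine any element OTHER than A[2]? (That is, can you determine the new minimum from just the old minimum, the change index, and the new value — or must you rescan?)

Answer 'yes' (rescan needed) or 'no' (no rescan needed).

Old min = 6 at index 1
Change at index 2: 24 -> -7
Index 2 was NOT the min. New min = min(6, -7). No rescan of other elements needed.
Needs rescan: no

Answer: no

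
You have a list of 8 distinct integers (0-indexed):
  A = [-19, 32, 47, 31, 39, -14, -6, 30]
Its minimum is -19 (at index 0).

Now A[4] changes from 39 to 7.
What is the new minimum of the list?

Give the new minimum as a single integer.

Answer: -19

Derivation:
Old min = -19 (at index 0)
Change: A[4] 39 -> 7
Changed element was NOT the old min.
  New min = min(old_min, new_val) = min(-19, 7) = -19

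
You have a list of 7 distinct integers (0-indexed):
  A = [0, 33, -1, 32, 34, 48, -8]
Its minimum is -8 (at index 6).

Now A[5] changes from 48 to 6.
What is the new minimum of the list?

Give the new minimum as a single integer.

Old min = -8 (at index 6)
Change: A[5] 48 -> 6
Changed element was NOT the old min.
  New min = min(old_min, new_val) = min(-8, 6) = -8

Answer: -8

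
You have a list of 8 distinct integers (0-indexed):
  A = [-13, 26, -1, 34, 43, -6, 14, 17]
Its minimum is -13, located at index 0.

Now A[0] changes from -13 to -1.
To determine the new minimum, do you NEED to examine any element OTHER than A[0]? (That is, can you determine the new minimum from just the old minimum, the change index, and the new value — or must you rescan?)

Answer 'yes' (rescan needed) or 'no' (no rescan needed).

Old min = -13 at index 0
Change at index 0: -13 -> -1
Index 0 WAS the min and new value -1 > old min -13. Must rescan other elements to find the new min.
Needs rescan: yes

Answer: yes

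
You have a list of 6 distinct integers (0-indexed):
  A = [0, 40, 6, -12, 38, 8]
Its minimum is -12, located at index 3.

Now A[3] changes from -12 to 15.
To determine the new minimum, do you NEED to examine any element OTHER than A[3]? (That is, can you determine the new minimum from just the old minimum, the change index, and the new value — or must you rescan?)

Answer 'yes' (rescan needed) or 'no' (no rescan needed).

Old min = -12 at index 3
Change at index 3: -12 -> 15
Index 3 WAS the min and new value 15 > old min -12. Must rescan other elements to find the new min.
Needs rescan: yes

Answer: yes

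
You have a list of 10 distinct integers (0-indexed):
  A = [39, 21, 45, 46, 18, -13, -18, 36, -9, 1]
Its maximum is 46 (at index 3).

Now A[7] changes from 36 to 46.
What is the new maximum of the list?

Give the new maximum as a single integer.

Old max = 46 (at index 3)
Change: A[7] 36 -> 46
Changed element was NOT the old max.
  New max = max(old_max, new_val) = max(46, 46) = 46

Answer: 46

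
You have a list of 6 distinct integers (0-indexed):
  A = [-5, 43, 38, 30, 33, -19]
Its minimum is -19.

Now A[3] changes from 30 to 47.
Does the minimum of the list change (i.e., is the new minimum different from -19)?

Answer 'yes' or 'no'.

Answer: no

Derivation:
Old min = -19
Change: A[3] 30 -> 47
Changed element was NOT the min; min changes only if 47 < -19.
New min = -19; changed? no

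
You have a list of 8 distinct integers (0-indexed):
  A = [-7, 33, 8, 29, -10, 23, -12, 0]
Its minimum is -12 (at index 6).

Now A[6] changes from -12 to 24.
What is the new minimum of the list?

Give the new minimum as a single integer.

Answer: -10

Derivation:
Old min = -12 (at index 6)
Change: A[6] -12 -> 24
Changed element WAS the min. Need to check: is 24 still <= all others?
  Min of remaining elements: -10
  New min = min(24, -10) = -10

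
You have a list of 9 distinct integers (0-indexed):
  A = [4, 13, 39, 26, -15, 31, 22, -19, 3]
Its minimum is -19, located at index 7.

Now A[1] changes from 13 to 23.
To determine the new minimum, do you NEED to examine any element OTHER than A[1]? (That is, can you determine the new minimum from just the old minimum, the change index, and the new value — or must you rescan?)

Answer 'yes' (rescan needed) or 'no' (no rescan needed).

Answer: no

Derivation:
Old min = -19 at index 7
Change at index 1: 13 -> 23
Index 1 was NOT the min. New min = min(-19, 23). No rescan of other elements needed.
Needs rescan: no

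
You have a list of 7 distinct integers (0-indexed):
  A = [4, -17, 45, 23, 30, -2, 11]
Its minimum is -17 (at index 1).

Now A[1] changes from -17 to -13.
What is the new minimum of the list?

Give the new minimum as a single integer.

Answer: -13

Derivation:
Old min = -17 (at index 1)
Change: A[1] -17 -> -13
Changed element WAS the min. Need to check: is -13 still <= all others?
  Min of remaining elements: -2
  New min = min(-13, -2) = -13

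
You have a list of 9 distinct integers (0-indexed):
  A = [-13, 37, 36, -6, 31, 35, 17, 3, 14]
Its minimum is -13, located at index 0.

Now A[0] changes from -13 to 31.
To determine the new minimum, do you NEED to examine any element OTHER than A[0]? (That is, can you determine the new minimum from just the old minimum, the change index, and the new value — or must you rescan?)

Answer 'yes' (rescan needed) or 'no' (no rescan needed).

Answer: yes

Derivation:
Old min = -13 at index 0
Change at index 0: -13 -> 31
Index 0 WAS the min and new value 31 > old min -13. Must rescan other elements to find the new min.
Needs rescan: yes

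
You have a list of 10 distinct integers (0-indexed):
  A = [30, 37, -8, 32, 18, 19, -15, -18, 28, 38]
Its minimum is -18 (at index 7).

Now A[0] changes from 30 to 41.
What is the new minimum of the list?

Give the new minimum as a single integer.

Answer: -18

Derivation:
Old min = -18 (at index 7)
Change: A[0] 30 -> 41
Changed element was NOT the old min.
  New min = min(old_min, new_val) = min(-18, 41) = -18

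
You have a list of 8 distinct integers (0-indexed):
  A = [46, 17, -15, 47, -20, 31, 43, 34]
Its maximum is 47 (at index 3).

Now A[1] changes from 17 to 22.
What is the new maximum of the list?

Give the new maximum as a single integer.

Answer: 47

Derivation:
Old max = 47 (at index 3)
Change: A[1] 17 -> 22
Changed element was NOT the old max.
  New max = max(old_max, new_val) = max(47, 22) = 47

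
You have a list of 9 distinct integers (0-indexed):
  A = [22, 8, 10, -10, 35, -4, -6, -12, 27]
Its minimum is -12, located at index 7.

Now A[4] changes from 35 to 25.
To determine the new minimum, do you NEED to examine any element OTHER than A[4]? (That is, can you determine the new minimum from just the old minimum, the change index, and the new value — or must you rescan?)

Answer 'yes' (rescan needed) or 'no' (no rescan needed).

Answer: no

Derivation:
Old min = -12 at index 7
Change at index 4: 35 -> 25
Index 4 was NOT the min. New min = min(-12, 25). No rescan of other elements needed.
Needs rescan: no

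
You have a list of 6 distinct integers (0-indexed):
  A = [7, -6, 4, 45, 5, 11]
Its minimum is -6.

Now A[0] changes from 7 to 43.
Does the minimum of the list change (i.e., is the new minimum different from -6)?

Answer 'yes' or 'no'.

Old min = -6
Change: A[0] 7 -> 43
Changed element was NOT the min; min changes only if 43 < -6.
New min = -6; changed? no

Answer: no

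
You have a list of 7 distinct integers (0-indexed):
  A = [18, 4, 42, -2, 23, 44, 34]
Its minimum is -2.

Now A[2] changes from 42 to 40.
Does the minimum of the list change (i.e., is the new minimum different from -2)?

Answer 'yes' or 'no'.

Old min = -2
Change: A[2] 42 -> 40
Changed element was NOT the min; min changes only if 40 < -2.
New min = -2; changed? no

Answer: no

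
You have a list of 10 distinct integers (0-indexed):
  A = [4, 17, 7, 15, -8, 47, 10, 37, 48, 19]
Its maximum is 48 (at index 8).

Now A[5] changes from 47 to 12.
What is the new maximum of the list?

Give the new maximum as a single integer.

Old max = 48 (at index 8)
Change: A[5] 47 -> 12
Changed element was NOT the old max.
  New max = max(old_max, new_val) = max(48, 12) = 48

Answer: 48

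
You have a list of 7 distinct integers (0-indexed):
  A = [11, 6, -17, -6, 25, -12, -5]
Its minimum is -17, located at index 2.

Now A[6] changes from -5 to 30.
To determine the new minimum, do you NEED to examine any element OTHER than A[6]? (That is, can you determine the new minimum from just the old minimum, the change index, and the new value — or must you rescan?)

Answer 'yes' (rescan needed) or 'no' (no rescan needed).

Old min = -17 at index 2
Change at index 6: -5 -> 30
Index 6 was NOT the min. New min = min(-17, 30). No rescan of other elements needed.
Needs rescan: no

Answer: no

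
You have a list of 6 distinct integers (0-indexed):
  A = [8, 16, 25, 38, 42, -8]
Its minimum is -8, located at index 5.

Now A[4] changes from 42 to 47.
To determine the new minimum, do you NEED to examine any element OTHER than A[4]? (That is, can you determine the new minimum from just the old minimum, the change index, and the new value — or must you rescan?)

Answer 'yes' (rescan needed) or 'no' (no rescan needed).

Answer: no

Derivation:
Old min = -8 at index 5
Change at index 4: 42 -> 47
Index 4 was NOT the min. New min = min(-8, 47). No rescan of other elements needed.
Needs rescan: no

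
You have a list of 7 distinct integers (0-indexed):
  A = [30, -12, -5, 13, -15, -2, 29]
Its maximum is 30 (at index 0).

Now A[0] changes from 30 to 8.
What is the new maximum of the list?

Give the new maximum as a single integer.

Old max = 30 (at index 0)
Change: A[0] 30 -> 8
Changed element WAS the max -> may need rescan.
  Max of remaining elements: 29
  New max = max(8, 29) = 29

Answer: 29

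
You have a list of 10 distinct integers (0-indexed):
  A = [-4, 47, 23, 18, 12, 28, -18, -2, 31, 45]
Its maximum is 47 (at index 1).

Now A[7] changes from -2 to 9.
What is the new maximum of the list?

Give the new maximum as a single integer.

Answer: 47

Derivation:
Old max = 47 (at index 1)
Change: A[7] -2 -> 9
Changed element was NOT the old max.
  New max = max(old_max, new_val) = max(47, 9) = 47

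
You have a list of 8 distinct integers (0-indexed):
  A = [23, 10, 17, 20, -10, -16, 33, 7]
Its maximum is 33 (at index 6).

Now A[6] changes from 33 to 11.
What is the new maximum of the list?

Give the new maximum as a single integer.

Old max = 33 (at index 6)
Change: A[6] 33 -> 11
Changed element WAS the max -> may need rescan.
  Max of remaining elements: 23
  New max = max(11, 23) = 23

Answer: 23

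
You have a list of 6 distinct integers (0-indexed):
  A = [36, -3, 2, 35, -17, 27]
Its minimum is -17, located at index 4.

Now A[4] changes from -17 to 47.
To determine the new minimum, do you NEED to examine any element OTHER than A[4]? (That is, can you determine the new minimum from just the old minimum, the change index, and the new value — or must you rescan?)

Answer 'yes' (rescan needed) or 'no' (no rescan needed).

Answer: yes

Derivation:
Old min = -17 at index 4
Change at index 4: -17 -> 47
Index 4 WAS the min and new value 47 > old min -17. Must rescan other elements to find the new min.
Needs rescan: yes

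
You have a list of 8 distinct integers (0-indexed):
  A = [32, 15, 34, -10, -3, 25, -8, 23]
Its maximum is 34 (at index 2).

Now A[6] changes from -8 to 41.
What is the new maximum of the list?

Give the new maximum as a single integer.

Answer: 41

Derivation:
Old max = 34 (at index 2)
Change: A[6] -8 -> 41
Changed element was NOT the old max.
  New max = max(old_max, new_val) = max(34, 41) = 41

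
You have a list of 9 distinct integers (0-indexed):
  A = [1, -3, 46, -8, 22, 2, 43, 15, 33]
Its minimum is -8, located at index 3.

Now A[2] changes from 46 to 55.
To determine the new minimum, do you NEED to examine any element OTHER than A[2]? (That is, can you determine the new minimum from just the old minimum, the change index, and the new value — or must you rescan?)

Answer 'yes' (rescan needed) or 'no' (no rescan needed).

Answer: no

Derivation:
Old min = -8 at index 3
Change at index 2: 46 -> 55
Index 2 was NOT the min. New min = min(-8, 55). No rescan of other elements needed.
Needs rescan: no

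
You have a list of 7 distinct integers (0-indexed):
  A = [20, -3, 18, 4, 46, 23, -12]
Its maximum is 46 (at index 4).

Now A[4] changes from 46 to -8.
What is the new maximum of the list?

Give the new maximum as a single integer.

Answer: 23

Derivation:
Old max = 46 (at index 4)
Change: A[4] 46 -> -8
Changed element WAS the max -> may need rescan.
  Max of remaining elements: 23
  New max = max(-8, 23) = 23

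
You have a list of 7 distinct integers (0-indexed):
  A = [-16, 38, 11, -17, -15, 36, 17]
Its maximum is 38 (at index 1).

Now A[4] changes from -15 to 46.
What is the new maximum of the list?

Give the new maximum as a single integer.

Answer: 46

Derivation:
Old max = 38 (at index 1)
Change: A[4] -15 -> 46
Changed element was NOT the old max.
  New max = max(old_max, new_val) = max(38, 46) = 46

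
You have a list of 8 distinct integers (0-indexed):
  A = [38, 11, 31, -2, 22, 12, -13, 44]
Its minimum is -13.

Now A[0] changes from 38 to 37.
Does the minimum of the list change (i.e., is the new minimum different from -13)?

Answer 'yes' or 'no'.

Old min = -13
Change: A[0] 38 -> 37
Changed element was NOT the min; min changes only if 37 < -13.
New min = -13; changed? no

Answer: no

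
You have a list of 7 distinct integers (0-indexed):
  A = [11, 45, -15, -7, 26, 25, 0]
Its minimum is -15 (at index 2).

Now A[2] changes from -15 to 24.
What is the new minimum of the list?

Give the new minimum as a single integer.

Answer: -7

Derivation:
Old min = -15 (at index 2)
Change: A[2] -15 -> 24
Changed element WAS the min. Need to check: is 24 still <= all others?
  Min of remaining elements: -7
  New min = min(24, -7) = -7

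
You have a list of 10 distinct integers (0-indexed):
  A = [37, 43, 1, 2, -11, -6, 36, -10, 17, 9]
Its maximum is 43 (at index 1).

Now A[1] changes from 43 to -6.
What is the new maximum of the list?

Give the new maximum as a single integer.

Answer: 37

Derivation:
Old max = 43 (at index 1)
Change: A[1] 43 -> -6
Changed element WAS the max -> may need rescan.
  Max of remaining elements: 37
  New max = max(-6, 37) = 37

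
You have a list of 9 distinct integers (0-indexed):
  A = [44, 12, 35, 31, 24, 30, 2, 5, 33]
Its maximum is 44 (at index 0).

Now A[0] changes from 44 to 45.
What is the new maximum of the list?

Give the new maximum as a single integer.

Answer: 45

Derivation:
Old max = 44 (at index 0)
Change: A[0] 44 -> 45
Changed element WAS the max -> may need rescan.
  Max of remaining elements: 35
  New max = max(45, 35) = 45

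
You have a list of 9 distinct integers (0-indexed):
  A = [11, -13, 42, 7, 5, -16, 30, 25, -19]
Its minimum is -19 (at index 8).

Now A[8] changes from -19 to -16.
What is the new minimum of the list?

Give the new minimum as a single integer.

Old min = -19 (at index 8)
Change: A[8] -19 -> -16
Changed element WAS the min. Need to check: is -16 still <= all others?
  Min of remaining elements: -16
  New min = min(-16, -16) = -16

Answer: -16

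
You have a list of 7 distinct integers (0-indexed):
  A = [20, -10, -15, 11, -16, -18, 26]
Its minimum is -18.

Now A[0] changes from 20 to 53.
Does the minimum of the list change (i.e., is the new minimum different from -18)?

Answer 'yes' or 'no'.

Answer: no

Derivation:
Old min = -18
Change: A[0] 20 -> 53
Changed element was NOT the min; min changes only if 53 < -18.
New min = -18; changed? no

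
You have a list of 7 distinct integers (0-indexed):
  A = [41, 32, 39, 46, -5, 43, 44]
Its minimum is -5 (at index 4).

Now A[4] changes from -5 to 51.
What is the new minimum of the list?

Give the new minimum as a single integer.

Old min = -5 (at index 4)
Change: A[4] -5 -> 51
Changed element WAS the min. Need to check: is 51 still <= all others?
  Min of remaining elements: 32
  New min = min(51, 32) = 32

Answer: 32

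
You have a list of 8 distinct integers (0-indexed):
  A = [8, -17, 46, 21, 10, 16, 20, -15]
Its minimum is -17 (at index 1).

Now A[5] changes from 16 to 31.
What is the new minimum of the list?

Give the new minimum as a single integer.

Old min = -17 (at index 1)
Change: A[5] 16 -> 31
Changed element was NOT the old min.
  New min = min(old_min, new_val) = min(-17, 31) = -17

Answer: -17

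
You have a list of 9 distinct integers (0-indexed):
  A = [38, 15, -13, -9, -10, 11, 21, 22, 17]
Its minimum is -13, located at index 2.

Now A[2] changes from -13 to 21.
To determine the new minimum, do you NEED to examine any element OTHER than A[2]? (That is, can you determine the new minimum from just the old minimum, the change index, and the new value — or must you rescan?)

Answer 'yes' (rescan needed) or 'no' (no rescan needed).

Answer: yes

Derivation:
Old min = -13 at index 2
Change at index 2: -13 -> 21
Index 2 WAS the min and new value 21 > old min -13. Must rescan other elements to find the new min.
Needs rescan: yes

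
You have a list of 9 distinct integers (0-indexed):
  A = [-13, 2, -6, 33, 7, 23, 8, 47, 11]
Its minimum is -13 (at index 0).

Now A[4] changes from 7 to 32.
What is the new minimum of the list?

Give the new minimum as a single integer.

Answer: -13

Derivation:
Old min = -13 (at index 0)
Change: A[4] 7 -> 32
Changed element was NOT the old min.
  New min = min(old_min, new_val) = min(-13, 32) = -13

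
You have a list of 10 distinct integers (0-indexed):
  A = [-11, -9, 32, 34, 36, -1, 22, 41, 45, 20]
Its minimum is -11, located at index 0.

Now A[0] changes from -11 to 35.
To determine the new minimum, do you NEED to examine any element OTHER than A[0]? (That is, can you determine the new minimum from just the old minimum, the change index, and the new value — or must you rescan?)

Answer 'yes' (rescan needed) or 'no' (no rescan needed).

Old min = -11 at index 0
Change at index 0: -11 -> 35
Index 0 WAS the min and new value 35 > old min -11. Must rescan other elements to find the new min.
Needs rescan: yes

Answer: yes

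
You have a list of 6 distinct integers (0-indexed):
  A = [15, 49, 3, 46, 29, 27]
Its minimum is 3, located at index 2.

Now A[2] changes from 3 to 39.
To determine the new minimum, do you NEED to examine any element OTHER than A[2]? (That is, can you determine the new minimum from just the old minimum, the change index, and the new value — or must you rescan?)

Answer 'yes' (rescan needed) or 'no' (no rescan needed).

Old min = 3 at index 2
Change at index 2: 3 -> 39
Index 2 WAS the min and new value 39 > old min 3. Must rescan other elements to find the new min.
Needs rescan: yes

Answer: yes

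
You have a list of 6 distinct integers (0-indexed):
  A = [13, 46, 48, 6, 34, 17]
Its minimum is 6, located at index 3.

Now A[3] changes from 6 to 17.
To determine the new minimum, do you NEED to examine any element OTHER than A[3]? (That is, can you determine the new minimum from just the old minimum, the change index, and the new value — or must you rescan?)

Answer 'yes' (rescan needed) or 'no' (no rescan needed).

Old min = 6 at index 3
Change at index 3: 6 -> 17
Index 3 WAS the min and new value 17 > old min 6. Must rescan other elements to find the new min.
Needs rescan: yes

Answer: yes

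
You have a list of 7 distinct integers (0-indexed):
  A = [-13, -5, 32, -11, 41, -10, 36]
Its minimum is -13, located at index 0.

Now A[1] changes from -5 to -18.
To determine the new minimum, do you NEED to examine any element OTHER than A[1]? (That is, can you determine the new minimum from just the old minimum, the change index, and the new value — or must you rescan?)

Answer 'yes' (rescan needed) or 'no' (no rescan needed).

Old min = -13 at index 0
Change at index 1: -5 -> -18
Index 1 was NOT the min. New min = min(-13, -18). No rescan of other elements needed.
Needs rescan: no

Answer: no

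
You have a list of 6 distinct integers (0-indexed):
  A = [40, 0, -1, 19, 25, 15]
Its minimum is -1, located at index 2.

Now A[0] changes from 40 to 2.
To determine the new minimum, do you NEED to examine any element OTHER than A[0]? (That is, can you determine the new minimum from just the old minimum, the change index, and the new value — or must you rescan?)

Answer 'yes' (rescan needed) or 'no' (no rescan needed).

Old min = -1 at index 2
Change at index 0: 40 -> 2
Index 0 was NOT the min. New min = min(-1, 2). No rescan of other elements needed.
Needs rescan: no

Answer: no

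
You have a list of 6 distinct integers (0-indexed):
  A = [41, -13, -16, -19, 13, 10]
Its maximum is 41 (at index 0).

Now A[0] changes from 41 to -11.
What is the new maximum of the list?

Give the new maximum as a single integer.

Answer: 13

Derivation:
Old max = 41 (at index 0)
Change: A[0] 41 -> -11
Changed element WAS the max -> may need rescan.
  Max of remaining elements: 13
  New max = max(-11, 13) = 13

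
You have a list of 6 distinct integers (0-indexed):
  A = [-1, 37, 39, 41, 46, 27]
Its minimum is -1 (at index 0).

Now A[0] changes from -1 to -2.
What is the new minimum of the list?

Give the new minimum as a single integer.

Old min = -1 (at index 0)
Change: A[0] -1 -> -2
Changed element WAS the min. Need to check: is -2 still <= all others?
  Min of remaining elements: 27
  New min = min(-2, 27) = -2

Answer: -2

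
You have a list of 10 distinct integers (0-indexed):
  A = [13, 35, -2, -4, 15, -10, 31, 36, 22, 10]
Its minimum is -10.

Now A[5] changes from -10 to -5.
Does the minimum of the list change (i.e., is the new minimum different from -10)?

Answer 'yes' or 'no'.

Answer: yes

Derivation:
Old min = -10
Change: A[5] -10 -> -5
Changed element was the min; new min must be rechecked.
New min = -5; changed? yes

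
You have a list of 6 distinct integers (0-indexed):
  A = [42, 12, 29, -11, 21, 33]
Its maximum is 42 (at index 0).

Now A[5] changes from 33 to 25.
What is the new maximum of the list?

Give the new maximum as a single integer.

Old max = 42 (at index 0)
Change: A[5] 33 -> 25
Changed element was NOT the old max.
  New max = max(old_max, new_val) = max(42, 25) = 42

Answer: 42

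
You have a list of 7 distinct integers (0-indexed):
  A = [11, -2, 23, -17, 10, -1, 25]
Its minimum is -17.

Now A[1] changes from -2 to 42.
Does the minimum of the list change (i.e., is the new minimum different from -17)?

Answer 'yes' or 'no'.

Old min = -17
Change: A[1] -2 -> 42
Changed element was NOT the min; min changes only if 42 < -17.
New min = -17; changed? no

Answer: no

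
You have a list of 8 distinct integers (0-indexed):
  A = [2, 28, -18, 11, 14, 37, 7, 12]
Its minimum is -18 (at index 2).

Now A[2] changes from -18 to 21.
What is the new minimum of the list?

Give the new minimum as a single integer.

Answer: 2

Derivation:
Old min = -18 (at index 2)
Change: A[2] -18 -> 21
Changed element WAS the min. Need to check: is 21 still <= all others?
  Min of remaining elements: 2
  New min = min(21, 2) = 2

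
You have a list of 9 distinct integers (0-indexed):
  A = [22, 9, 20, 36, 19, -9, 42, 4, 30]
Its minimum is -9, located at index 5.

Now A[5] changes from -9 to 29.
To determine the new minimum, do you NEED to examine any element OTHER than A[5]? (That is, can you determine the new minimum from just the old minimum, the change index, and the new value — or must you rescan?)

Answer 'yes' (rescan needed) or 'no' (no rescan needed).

Old min = -9 at index 5
Change at index 5: -9 -> 29
Index 5 WAS the min and new value 29 > old min -9. Must rescan other elements to find the new min.
Needs rescan: yes

Answer: yes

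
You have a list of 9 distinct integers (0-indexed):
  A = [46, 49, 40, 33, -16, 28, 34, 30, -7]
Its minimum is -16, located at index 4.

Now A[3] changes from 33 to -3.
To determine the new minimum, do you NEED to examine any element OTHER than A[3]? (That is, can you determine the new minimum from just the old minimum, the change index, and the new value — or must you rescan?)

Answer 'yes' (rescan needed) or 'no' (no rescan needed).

Old min = -16 at index 4
Change at index 3: 33 -> -3
Index 3 was NOT the min. New min = min(-16, -3). No rescan of other elements needed.
Needs rescan: no

Answer: no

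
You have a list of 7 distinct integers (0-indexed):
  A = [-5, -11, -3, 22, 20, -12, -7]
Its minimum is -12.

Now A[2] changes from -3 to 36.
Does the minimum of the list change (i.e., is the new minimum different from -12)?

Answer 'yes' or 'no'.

Old min = -12
Change: A[2] -3 -> 36
Changed element was NOT the min; min changes only if 36 < -12.
New min = -12; changed? no

Answer: no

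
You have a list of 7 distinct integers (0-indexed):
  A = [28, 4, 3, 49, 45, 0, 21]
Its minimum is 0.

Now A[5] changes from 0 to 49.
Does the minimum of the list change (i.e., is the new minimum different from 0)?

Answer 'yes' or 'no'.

Old min = 0
Change: A[5] 0 -> 49
Changed element was the min; new min must be rechecked.
New min = 3; changed? yes

Answer: yes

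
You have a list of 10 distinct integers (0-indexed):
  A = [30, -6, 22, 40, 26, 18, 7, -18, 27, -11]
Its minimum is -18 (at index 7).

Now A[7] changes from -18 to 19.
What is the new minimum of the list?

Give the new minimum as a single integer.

Old min = -18 (at index 7)
Change: A[7] -18 -> 19
Changed element WAS the min. Need to check: is 19 still <= all others?
  Min of remaining elements: -11
  New min = min(19, -11) = -11

Answer: -11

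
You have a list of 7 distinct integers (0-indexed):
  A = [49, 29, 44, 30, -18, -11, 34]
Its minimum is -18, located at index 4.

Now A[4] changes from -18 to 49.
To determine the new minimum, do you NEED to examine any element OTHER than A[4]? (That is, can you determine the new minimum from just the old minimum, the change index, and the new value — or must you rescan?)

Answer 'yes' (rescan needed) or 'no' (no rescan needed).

Old min = -18 at index 4
Change at index 4: -18 -> 49
Index 4 WAS the min and new value 49 > old min -18. Must rescan other elements to find the new min.
Needs rescan: yes

Answer: yes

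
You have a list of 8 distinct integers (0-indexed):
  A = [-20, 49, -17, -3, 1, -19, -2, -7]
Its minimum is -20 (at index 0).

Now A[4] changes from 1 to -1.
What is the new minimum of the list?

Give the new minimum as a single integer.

Old min = -20 (at index 0)
Change: A[4] 1 -> -1
Changed element was NOT the old min.
  New min = min(old_min, new_val) = min(-20, -1) = -20

Answer: -20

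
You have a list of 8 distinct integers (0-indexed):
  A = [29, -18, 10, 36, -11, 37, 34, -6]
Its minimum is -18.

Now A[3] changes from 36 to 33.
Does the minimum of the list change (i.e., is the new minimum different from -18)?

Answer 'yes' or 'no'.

Old min = -18
Change: A[3] 36 -> 33
Changed element was NOT the min; min changes only if 33 < -18.
New min = -18; changed? no

Answer: no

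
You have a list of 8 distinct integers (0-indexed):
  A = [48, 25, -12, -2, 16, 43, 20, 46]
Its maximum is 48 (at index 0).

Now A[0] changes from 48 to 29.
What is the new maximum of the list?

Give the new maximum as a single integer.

Old max = 48 (at index 0)
Change: A[0] 48 -> 29
Changed element WAS the max -> may need rescan.
  Max of remaining elements: 46
  New max = max(29, 46) = 46

Answer: 46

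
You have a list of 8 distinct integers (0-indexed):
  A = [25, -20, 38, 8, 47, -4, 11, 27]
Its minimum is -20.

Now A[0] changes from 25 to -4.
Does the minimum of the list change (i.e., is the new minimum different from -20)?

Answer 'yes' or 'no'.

Answer: no

Derivation:
Old min = -20
Change: A[0] 25 -> -4
Changed element was NOT the min; min changes only if -4 < -20.
New min = -20; changed? no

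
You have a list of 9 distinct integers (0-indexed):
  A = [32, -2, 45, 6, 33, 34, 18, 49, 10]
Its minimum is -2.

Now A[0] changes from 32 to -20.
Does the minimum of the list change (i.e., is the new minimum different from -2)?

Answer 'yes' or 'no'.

Answer: yes

Derivation:
Old min = -2
Change: A[0] 32 -> -20
Changed element was NOT the min; min changes only if -20 < -2.
New min = -20; changed? yes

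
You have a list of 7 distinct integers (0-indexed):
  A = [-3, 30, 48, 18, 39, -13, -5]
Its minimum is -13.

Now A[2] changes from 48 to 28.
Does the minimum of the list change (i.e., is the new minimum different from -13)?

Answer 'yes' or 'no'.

Old min = -13
Change: A[2] 48 -> 28
Changed element was NOT the min; min changes only if 28 < -13.
New min = -13; changed? no

Answer: no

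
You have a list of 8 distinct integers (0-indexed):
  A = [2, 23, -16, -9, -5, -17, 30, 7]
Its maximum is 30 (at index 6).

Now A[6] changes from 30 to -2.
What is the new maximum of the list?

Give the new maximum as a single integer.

Answer: 23

Derivation:
Old max = 30 (at index 6)
Change: A[6] 30 -> -2
Changed element WAS the max -> may need rescan.
  Max of remaining elements: 23
  New max = max(-2, 23) = 23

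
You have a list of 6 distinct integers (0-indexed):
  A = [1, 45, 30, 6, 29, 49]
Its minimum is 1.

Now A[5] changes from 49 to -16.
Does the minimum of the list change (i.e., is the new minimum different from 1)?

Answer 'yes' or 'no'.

Old min = 1
Change: A[5] 49 -> -16
Changed element was NOT the min; min changes only if -16 < 1.
New min = -16; changed? yes

Answer: yes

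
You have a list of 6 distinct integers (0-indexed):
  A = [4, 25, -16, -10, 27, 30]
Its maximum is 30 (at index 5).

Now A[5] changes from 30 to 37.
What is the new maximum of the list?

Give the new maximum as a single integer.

Old max = 30 (at index 5)
Change: A[5] 30 -> 37
Changed element WAS the max -> may need rescan.
  Max of remaining elements: 27
  New max = max(37, 27) = 37

Answer: 37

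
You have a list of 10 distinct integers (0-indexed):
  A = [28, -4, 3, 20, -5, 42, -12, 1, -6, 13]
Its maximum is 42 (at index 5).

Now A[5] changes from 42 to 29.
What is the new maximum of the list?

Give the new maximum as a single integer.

Old max = 42 (at index 5)
Change: A[5] 42 -> 29
Changed element WAS the max -> may need rescan.
  Max of remaining elements: 28
  New max = max(29, 28) = 29

Answer: 29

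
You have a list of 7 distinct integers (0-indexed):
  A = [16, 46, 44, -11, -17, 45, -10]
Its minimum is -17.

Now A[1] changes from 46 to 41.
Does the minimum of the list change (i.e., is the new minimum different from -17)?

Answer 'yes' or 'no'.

Old min = -17
Change: A[1] 46 -> 41
Changed element was NOT the min; min changes only if 41 < -17.
New min = -17; changed? no

Answer: no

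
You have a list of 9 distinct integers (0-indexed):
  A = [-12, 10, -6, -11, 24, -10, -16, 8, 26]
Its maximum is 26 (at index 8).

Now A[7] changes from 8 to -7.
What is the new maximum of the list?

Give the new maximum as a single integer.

Old max = 26 (at index 8)
Change: A[7] 8 -> -7
Changed element was NOT the old max.
  New max = max(old_max, new_val) = max(26, -7) = 26

Answer: 26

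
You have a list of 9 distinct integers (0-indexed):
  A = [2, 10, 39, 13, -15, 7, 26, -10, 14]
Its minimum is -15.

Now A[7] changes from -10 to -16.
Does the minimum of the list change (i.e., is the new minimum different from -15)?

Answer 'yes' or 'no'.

Old min = -15
Change: A[7] -10 -> -16
Changed element was NOT the min; min changes only if -16 < -15.
New min = -16; changed? yes

Answer: yes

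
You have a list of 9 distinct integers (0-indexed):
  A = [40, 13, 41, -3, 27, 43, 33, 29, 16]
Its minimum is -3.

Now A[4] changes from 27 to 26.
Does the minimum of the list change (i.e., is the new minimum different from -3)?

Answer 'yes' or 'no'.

Old min = -3
Change: A[4] 27 -> 26
Changed element was NOT the min; min changes only if 26 < -3.
New min = -3; changed? no

Answer: no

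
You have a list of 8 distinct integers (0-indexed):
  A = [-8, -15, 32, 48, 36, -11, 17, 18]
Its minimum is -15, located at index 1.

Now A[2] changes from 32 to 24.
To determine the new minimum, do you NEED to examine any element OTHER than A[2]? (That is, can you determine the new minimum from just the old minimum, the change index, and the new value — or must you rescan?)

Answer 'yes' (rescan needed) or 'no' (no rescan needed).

Old min = -15 at index 1
Change at index 2: 32 -> 24
Index 2 was NOT the min. New min = min(-15, 24). No rescan of other elements needed.
Needs rescan: no

Answer: no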